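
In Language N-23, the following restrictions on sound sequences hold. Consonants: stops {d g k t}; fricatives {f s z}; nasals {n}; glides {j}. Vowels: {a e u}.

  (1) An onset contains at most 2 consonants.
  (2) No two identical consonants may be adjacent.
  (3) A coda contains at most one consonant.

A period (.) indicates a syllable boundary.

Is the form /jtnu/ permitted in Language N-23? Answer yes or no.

/jtnu/ — violates constraint 1: syllable 1 onset /jtn/ has 3 consonants (> 2) → not permitted

no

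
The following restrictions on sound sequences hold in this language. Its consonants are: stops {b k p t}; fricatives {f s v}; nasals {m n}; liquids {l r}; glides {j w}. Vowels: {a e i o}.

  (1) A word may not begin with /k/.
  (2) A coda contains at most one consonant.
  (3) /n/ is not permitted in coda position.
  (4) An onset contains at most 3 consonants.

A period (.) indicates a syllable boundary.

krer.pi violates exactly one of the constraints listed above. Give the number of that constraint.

1

krer.pi: word begins with /k/.
This is a violation of constraint 1: "A word may not begin with /k/."
The remaining constraints (2, 3, 4) are satisfied.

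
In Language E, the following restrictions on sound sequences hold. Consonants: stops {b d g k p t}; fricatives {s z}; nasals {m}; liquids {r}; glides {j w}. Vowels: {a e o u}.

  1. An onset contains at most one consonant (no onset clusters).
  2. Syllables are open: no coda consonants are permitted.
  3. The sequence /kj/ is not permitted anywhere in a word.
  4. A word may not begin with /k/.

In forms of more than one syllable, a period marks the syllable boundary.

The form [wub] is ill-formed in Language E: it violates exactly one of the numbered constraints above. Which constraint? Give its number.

2

[wub]: syllable 1 coda /b/ has 1 consonant (> 0).
This is a violation of constraint 2: "Syllables are open: no coda consonants are permitted."
The remaining constraints (1, 3, 4) are satisfied.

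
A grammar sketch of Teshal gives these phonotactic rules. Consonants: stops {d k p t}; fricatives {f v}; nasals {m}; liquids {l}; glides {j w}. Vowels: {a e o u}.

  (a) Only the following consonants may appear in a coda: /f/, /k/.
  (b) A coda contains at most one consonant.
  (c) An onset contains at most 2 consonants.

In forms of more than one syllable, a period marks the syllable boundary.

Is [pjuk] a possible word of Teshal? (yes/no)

[pjuk] — σ1 onset /pj/ (2C), coda /k/ ok → phonotactically legal

yes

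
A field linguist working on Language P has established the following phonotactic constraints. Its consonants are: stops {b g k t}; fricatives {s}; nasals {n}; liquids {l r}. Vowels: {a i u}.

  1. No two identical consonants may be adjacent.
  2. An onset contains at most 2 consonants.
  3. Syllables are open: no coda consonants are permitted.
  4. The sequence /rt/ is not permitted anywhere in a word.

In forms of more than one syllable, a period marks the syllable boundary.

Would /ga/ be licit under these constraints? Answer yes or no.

yes

/ga/ — σ1 onset /g/, coda /∅/ ok → licit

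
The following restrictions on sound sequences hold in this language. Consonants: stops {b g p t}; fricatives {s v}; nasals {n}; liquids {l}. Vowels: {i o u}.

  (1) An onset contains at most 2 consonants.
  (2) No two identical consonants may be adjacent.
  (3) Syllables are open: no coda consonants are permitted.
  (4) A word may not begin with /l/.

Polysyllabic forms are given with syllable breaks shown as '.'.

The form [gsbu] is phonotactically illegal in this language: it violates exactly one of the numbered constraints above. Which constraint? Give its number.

1

[gsbu]: syllable 1 onset /gsb/ has 3 consonants (> 2).
This is a violation of constraint 1: "An onset contains at most 2 consonants."
The remaining constraints (2, 3, 4) are satisfied.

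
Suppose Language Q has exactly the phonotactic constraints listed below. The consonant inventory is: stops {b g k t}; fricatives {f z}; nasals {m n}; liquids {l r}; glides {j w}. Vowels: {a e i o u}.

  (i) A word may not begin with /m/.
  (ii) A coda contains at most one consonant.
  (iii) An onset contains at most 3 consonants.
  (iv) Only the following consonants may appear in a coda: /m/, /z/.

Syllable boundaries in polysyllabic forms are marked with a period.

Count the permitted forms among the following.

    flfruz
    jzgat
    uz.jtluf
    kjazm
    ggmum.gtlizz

0

flfruz — violates constraint (iii): syllable 1 onset /flfr/ has 4 consonants (> 3) → not permitted
jzgat — violates constraint (iv): syllable 1 coda contains /t/, which is not a licensed coda consonant → not permitted
uz.jtluf — violates constraint (iv): syllable 2 coda contains /f/, which is not a licensed coda consonant → not permitted
kjazm — violates constraint (ii): syllable 1 coda /zm/ has 2 consonants (> 1) → not permitted
ggmum.gtlizz — violates constraint (ii): syllable 2 coda /zz/ has 2 consonants (> 1) → not permitted
No form is permitted → 0.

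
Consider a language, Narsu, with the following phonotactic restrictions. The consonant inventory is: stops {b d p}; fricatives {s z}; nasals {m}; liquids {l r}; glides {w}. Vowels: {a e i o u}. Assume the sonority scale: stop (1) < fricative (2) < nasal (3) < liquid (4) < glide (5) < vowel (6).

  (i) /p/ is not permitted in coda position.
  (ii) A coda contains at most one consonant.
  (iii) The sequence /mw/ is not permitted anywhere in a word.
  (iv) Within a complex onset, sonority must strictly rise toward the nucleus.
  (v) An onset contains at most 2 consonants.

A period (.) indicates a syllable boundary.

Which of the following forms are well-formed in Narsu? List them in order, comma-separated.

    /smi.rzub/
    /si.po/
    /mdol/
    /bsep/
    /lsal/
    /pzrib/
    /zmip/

/smi.rzub/ — violates constraint (iv): syllable 2 onset /rz/: /r/ (liquid, 4) → /z/ (fricative, 2) does not rise → ill-formed
/si.po/ — σ1 onset /s/, coda /∅/ ok; σ2 onset /p/, coda /∅/ ok → well-formed
/mdol/ — violates constraint (iv): syllable 1 onset /md/: /m/ (nasal, 3) → /d/ (stop, 1) does not rise → ill-formed
/bsep/ — violates constraint (i): syllable 1 coda contains /p/ → ill-formed
/lsal/ — violates constraint (iv): syllable 1 onset /ls/: /l/ (liquid, 4) → /s/ (fricative, 2) does not rise → ill-formed
/pzrib/ — violates constraint (v): syllable 1 onset /pzr/ has 3 consonants (> 2) → ill-formed
/zmip/ — violates constraint (i): syllable 1 coda contains /p/ → ill-formed

/si.po/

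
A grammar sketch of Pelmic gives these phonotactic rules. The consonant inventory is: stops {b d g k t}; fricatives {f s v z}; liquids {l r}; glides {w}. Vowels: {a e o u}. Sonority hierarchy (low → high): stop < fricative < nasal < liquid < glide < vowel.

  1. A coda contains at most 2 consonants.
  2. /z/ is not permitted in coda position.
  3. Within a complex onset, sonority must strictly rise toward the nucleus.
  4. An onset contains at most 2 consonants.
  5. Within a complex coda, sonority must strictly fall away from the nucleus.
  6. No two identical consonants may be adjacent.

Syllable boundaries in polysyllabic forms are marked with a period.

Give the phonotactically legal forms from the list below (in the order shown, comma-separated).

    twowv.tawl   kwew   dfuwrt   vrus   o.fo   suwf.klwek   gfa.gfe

twowv.tawl — σ1 onset /tw/ (1→5 rises), coda /wv/ (5→2 falls) ok; σ2 onset /t/, coda /wl/ (5→4 falls) ok → phonotactically legal
kwew — σ1 onset /kw/ (1→5 rises), coda /w/ ok → phonotactically legal
dfuwrt — violates constraint 1: syllable 1 coda /wrt/ has 3 consonants (> 2) → phonotactically illegal
vrus — σ1 onset /vr/ (2→4 rises), coda /s/ ok → phonotactically legal
o.fo — σ1 onset /∅/, coda /∅/ ok; σ2 onset /f/, coda /∅/ ok → phonotactically legal
suwf.klwek — violates constraint 4: syllable 2 onset /klw/ has 3 consonants (> 2) → phonotactically illegal
gfa.gfe — σ1 onset /gf/ (1→2 rises), coda /∅/ ok; σ2 onset /gf/ (1→2 rises), coda /∅/ ok → phonotactically legal

twowv.tawl, kwew, vrus, o.fo, gfa.gfe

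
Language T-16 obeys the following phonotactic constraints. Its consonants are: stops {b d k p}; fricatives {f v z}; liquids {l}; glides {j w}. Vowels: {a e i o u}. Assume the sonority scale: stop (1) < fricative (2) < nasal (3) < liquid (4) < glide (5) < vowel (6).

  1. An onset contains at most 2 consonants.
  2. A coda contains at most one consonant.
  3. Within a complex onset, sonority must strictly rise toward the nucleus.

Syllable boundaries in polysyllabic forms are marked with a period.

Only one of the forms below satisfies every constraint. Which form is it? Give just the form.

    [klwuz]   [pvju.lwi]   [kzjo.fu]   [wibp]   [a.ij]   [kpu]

[klwuz] — violates constraint 1: syllable 1 onset /klw/ has 3 consonants (> 2) → phonotactically illegal
[pvju.lwi] — violates constraint 1: syllable 1 onset /pvj/ has 3 consonants (> 2) → phonotactically illegal
[kzjo.fu] — violates constraint 1: syllable 1 onset /kzj/ has 3 consonants (> 2) → phonotactically illegal
[wibp] — violates constraint 2: syllable 1 coda /bp/ has 2 consonants (> 1) → phonotactically illegal
[a.ij] — σ1 onset /∅/, coda /∅/ ok; σ2 onset /∅/, coda /j/ ok → phonotactically legal
[kpu] — violates constraint 3: syllable 1 onset /kp/: /k/ (stop, 1) → /p/ (stop, 1) does not rise → phonotactically illegal

[a.ij]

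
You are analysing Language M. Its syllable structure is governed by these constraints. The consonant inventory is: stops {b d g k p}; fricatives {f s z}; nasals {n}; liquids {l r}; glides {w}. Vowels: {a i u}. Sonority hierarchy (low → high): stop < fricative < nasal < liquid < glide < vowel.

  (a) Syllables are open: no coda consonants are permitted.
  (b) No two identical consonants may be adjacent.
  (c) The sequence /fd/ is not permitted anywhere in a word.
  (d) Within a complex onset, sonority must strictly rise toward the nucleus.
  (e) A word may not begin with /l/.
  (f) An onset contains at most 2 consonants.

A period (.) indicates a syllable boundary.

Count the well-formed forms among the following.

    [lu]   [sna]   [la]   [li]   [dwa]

[lu] — violates constraint (e): word begins with /l/ → ill-formed
[sna] — σ1 onset /sn/ (2→3 rises), coda /∅/ ok → well-formed
[la] — violates constraint (e): word begins with /l/ → ill-formed
[li] — violates constraint (e): word begins with /l/ → ill-formed
[dwa] — σ1 onset /dw/ (1→5 rises), coda /∅/ ok → well-formed
Well-formed: [sna], [dwa] → 2.

2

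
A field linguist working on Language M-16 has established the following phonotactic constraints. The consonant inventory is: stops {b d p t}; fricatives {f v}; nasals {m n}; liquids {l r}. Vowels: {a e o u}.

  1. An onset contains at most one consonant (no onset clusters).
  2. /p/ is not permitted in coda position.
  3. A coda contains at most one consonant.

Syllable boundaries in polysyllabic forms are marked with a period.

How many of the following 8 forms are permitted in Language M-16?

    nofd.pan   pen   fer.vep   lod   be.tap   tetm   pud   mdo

nofd.pan — violates constraint 3: syllable 1 coda /fd/ has 2 consonants (> 1) → not permitted
pen — σ1 onset /p/, coda /n/ ok → permitted
fer.vep — violates constraint 2: syllable 2 coda contains /p/ → not permitted
lod — σ1 onset /l/, coda /d/ ok → permitted
be.tap — violates constraint 2: syllable 2 coda contains /p/ → not permitted
tetm — violates constraint 3: syllable 1 coda /tm/ has 2 consonants (> 1) → not permitted
pud — σ1 onset /p/, coda /d/ ok → permitted
mdo — violates constraint 1: syllable 1 onset /md/ has 2 consonants (> 1) → not permitted
Permitted: pen, lod, pud → 3.

3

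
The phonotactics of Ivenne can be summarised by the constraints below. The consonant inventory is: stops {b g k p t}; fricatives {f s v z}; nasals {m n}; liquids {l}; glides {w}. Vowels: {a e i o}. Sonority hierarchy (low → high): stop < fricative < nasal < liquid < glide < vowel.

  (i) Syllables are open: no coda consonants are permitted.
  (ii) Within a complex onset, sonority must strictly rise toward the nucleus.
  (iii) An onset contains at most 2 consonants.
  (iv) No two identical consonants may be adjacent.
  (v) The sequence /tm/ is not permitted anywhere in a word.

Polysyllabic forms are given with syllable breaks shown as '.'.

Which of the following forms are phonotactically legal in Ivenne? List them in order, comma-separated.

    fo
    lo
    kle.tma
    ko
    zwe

fo, lo, ko, zwe

fo — σ1 onset /f/, coda /∅/ ok → phonotactically legal
lo — σ1 onset /l/, coda /∅/ ok → phonotactically legal
kle.tma — violates constraint (v): contains banned sequence /tm/ → phonotactically illegal
ko — σ1 onset /k/, coda /∅/ ok → phonotactically legal
zwe — σ1 onset /zw/ (2→5 rises), coda /∅/ ok → phonotactically legal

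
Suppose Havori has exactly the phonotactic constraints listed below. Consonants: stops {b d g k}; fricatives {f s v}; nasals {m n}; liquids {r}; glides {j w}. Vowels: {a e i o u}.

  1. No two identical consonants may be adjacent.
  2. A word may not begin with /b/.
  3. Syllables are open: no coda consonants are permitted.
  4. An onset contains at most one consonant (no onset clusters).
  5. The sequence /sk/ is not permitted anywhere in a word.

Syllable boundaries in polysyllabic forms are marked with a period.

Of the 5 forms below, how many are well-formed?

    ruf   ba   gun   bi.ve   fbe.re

ruf — violates constraint 3: syllable 1 coda /f/ has 1 consonant (> 0) → ill-formed
ba — violates constraint 2: word begins with /b/ → ill-formed
gun — violates constraint 3: syllable 1 coda /n/ has 1 consonant (> 0) → ill-formed
bi.ve — violates constraint 2: word begins with /b/ → ill-formed
fbe.re — violates constraint 4: syllable 1 onset /fb/ has 2 consonants (> 1) → ill-formed
No form is well-formed → 0.

0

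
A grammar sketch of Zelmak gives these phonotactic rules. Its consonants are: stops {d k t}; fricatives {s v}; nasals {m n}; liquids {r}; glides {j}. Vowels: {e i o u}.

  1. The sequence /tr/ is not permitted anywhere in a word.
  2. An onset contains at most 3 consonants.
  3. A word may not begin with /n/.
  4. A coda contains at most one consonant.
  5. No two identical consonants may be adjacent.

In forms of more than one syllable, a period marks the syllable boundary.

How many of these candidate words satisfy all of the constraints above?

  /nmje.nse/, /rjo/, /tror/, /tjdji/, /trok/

/nmje.nse/ — violates constraint 3: word begins with /n/ → phonotactically illegal
/rjo/ — σ1 onset /rj/ (2C), coda /∅/ ok → phonotactically legal
/tror/ — violates constraint 1: contains banned sequence /tr/ → phonotactically illegal
/tjdji/ — violates constraint 2: syllable 1 onset /tjdj/ has 4 consonants (> 3) → phonotactically illegal
/trok/ — violates constraint 1: contains banned sequence /tr/ → phonotactically illegal
Phonotactically legal: /rjo/ → 1.

1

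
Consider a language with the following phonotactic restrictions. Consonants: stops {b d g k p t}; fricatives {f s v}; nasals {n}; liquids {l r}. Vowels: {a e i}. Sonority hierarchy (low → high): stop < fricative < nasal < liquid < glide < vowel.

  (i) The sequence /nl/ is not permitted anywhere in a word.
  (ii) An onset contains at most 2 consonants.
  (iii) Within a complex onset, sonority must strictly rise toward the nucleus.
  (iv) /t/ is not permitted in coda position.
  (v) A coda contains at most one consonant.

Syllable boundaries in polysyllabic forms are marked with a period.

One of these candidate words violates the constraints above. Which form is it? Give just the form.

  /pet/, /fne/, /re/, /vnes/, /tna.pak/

/pet/

/pet/ — violates constraint (iv): syllable 1 coda contains /t/ → phonotactically illegal
/fne/ — σ1 onset /fn/ (2→3 rises), coda /∅/ ok → phonotactically legal
/re/ — σ1 onset /r/, coda /∅/ ok → phonotactically legal
/vnes/ — σ1 onset /vn/ (2→3 rises), coda /s/ ok → phonotactically legal
/tna.pak/ — σ1 onset /tn/ (1→3 rises), coda /∅/ ok; σ2 onset /p/, coda /k/ ok → phonotactically legal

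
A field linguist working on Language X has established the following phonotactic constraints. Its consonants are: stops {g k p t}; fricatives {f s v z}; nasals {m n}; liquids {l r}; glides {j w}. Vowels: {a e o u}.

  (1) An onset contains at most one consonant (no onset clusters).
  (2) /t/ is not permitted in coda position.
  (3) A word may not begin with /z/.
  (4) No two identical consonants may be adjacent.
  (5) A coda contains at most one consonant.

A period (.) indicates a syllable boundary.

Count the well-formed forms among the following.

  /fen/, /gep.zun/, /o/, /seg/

/fen/ — σ1 onset /f/, coda /n/ ok → well-formed
/gep.zun/ — σ1 onset /g/, coda /p/ ok; σ2 onset /z/, coda /n/ ok → well-formed
/o/ — σ1 onset /∅/, coda /∅/ ok → well-formed
/seg/ — σ1 onset /s/, coda /g/ ok → well-formed
Well-formed: /fen/, /gep.zun/, /o/, /seg/ → 4.

4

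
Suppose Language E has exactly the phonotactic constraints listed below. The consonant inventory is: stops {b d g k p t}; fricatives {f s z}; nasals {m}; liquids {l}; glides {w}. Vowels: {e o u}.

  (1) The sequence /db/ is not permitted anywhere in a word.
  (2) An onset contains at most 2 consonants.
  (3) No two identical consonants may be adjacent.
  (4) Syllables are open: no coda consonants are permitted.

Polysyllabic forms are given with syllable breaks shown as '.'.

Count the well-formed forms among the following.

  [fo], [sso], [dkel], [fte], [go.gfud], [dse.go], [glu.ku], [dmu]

5

[fo] — σ1 onset /f/, coda /∅/ ok → well-formed
[sso] — violates constraint 3: adjacent identical consonants /ss/ → ill-formed
[dkel] — violates constraint 4: syllable 1 coda /l/ has 1 consonant (> 0) → ill-formed
[fte] — σ1 onset /ft/ (2C), coda /∅/ ok → well-formed
[go.gfud] — violates constraint 4: syllable 2 coda /d/ has 1 consonant (> 0) → ill-formed
[dse.go] — σ1 onset /ds/ (2C), coda /∅/ ok; σ2 onset /g/, coda /∅/ ok → well-formed
[glu.ku] — σ1 onset /gl/ (2C), coda /∅/ ok; σ2 onset /k/, coda /∅/ ok → well-formed
[dmu] — σ1 onset /dm/ (2C), coda /∅/ ok → well-formed
Well-formed: [fo], [fte], [dse.go], [glu.ku], [dmu] → 5.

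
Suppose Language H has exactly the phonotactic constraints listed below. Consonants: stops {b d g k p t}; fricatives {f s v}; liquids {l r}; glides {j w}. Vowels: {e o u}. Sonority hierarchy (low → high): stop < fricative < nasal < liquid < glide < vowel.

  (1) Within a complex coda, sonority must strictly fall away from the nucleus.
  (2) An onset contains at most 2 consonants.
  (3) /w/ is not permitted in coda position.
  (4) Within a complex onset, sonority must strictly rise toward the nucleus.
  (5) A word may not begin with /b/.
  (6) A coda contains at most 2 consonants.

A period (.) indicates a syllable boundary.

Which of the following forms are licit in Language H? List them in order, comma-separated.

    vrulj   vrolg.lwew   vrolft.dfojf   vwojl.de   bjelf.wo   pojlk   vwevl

vrulj — violates constraint 1: syllable 1 coda /lj/: /l/ (liquid, 4) → /j/ (glide, 5) does not fall → illicit
vrolg.lwew — violates constraint 3: syllable 2 coda contains /w/ → illicit
vrolft.dfojf — violates constraint 6: syllable 1 coda /lft/ has 3 consonants (> 2) → illicit
vwojl.de — σ1 onset /vw/ (2→5 rises), coda /jl/ (5→4 falls) ok; σ2 onset /d/, coda /∅/ ok → licit
bjelf.wo — violates constraint 5: word begins with /b/ → illicit
pojlk — violates constraint 6: syllable 1 coda /jlk/ has 3 consonants (> 2) → illicit
vwevl — violates constraint 1: syllable 1 coda /vl/: /v/ (fricative, 2) → /l/ (liquid, 4) does not fall → illicit

vwojl.de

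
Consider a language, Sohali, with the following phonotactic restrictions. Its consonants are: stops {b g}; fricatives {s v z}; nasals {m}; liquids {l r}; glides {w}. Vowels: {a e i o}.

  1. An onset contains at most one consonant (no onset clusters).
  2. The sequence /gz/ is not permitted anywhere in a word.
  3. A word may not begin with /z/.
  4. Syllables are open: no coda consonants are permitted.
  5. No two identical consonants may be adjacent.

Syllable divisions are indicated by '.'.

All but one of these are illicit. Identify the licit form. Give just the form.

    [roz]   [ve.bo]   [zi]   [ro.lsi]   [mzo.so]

[roz] — violates constraint 4: syllable 1 coda /z/ has 1 consonant (> 0) → illicit
[ve.bo] — σ1 onset /v/, coda /∅/ ok; σ2 onset /b/, coda /∅/ ok → licit
[zi] — violates constraint 3: word begins with /z/ → illicit
[ro.lsi] — violates constraint 1: syllable 2 onset /ls/ has 2 consonants (> 1) → illicit
[mzo.so] — violates constraint 1: syllable 1 onset /mz/ has 2 consonants (> 1) → illicit

[ve.bo]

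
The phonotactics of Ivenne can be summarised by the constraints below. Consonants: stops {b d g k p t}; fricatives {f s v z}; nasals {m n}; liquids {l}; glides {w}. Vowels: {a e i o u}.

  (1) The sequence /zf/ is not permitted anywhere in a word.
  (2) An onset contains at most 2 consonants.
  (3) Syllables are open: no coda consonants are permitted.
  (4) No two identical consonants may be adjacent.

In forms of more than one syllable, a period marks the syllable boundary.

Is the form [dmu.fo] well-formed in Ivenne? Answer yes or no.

yes

[dmu.fo] — σ1 onset /dm/ (2C), coda /∅/ ok; σ2 onset /f/, coda /∅/ ok → well-formed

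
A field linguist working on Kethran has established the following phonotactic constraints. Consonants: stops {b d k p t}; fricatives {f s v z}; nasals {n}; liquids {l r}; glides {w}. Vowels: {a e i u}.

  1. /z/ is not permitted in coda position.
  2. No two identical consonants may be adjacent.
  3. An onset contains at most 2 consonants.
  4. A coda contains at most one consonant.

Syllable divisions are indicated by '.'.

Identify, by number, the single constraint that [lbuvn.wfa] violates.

4

[lbuvn.wfa]: syllable 1 coda /vn/ has 2 consonants (> 1).
This is a violation of constraint 4: "A coda contains at most one consonant."
The remaining constraints (1, 2, 3) are satisfied.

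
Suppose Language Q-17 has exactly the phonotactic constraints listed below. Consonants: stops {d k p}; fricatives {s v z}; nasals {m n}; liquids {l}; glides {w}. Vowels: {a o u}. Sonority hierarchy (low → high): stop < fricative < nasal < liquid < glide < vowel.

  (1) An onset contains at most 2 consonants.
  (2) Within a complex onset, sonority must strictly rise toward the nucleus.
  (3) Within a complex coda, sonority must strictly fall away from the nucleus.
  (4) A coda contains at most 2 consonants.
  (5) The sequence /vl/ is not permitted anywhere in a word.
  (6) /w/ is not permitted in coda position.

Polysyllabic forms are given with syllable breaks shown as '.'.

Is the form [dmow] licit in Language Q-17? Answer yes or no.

no

[dmow] — violates constraint 6: syllable 1 coda contains /w/ → illicit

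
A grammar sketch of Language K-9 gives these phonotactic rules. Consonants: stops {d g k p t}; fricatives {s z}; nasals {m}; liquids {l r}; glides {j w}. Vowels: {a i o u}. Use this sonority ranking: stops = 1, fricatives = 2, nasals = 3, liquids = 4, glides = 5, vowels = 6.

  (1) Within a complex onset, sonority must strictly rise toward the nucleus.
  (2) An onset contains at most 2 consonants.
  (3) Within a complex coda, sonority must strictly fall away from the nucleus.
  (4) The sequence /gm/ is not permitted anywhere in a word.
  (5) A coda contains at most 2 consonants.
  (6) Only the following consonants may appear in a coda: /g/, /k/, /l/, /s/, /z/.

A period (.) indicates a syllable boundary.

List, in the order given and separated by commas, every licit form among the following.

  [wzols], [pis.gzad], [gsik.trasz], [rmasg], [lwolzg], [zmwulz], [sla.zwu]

[wzols] — violates constraint 1: syllable 1 onset /wz/: /w/ (glide, 5) → /z/ (fricative, 2) does not rise → illicit
[pis.gzad] — violates constraint 6: syllable 2 coda contains /d/, which is not a licensed coda consonant → illicit
[gsik.trasz] — violates constraint 3: syllable 2 coda /sz/: /s/ (fricative, 2) → /z/ (fricative, 2) does not fall → illicit
[rmasg] — violates constraint 1: syllable 1 onset /rm/: /r/ (liquid, 4) → /m/ (nasal, 3) does not rise → illicit
[lwolzg] — violates constraint 5: syllable 1 coda /lzg/ has 3 consonants (> 2) → illicit
[zmwulz] — violates constraint 2: syllable 1 onset /zmw/ has 3 consonants (> 2) → illicit
[sla.zwu] — σ1 onset /sl/ (2→4 rises), coda /∅/ ok; σ2 onset /zw/ (2→5 rises), coda /∅/ ok → licit

[sla.zwu]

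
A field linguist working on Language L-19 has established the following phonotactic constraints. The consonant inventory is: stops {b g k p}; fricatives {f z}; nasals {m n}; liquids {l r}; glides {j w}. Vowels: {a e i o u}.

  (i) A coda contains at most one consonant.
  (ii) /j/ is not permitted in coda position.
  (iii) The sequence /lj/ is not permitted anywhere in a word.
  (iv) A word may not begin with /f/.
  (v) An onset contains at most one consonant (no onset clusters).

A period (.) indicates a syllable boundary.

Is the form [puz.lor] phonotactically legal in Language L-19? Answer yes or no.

yes

[puz.lor] — σ1 onset /p/, coda /z/ ok; σ2 onset /l/, coda /r/ ok → phonotactically legal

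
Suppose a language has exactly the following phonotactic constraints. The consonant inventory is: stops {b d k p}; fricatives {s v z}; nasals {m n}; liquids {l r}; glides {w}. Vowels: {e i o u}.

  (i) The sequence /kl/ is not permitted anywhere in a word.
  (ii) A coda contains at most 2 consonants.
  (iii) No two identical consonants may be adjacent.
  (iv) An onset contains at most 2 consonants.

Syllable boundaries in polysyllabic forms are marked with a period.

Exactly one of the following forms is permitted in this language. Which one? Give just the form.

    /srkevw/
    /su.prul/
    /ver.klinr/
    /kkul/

/su.prul/

/srkevw/ — violates constraint (iv): syllable 1 onset /srk/ has 3 consonants (> 2) → not permitted
/su.prul/ — σ1 onset /s/, coda /∅/ ok; σ2 onset /pr/ (2C), coda /l/ ok → permitted
/ver.klinr/ — violates constraint (i): contains banned sequence /kl/ → not permitted
/kkul/ — violates constraint (iii): adjacent identical consonants /kk/ → not permitted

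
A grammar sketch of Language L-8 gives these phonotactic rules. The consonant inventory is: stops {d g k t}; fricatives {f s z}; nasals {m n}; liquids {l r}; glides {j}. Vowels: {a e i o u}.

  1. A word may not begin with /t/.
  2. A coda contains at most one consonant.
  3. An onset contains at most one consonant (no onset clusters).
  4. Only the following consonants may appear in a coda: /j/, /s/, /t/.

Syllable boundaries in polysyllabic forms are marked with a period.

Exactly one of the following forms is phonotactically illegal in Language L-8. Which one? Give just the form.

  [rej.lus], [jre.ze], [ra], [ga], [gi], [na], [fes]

[rej.lus] — σ1 onset /r/, coda /j/ ok; σ2 onset /l/, coda /s/ ok → phonotactically legal
[jre.ze] — violates constraint 3: syllable 1 onset /jr/ has 2 consonants (> 1) → phonotactically illegal
[ra] — σ1 onset /r/, coda /∅/ ok → phonotactically legal
[ga] — σ1 onset /g/, coda /∅/ ok → phonotactically legal
[gi] — σ1 onset /g/, coda /∅/ ok → phonotactically legal
[na] — σ1 onset /n/, coda /∅/ ok → phonotactically legal
[fes] — σ1 onset /f/, coda /s/ ok → phonotactically legal

[jre.ze]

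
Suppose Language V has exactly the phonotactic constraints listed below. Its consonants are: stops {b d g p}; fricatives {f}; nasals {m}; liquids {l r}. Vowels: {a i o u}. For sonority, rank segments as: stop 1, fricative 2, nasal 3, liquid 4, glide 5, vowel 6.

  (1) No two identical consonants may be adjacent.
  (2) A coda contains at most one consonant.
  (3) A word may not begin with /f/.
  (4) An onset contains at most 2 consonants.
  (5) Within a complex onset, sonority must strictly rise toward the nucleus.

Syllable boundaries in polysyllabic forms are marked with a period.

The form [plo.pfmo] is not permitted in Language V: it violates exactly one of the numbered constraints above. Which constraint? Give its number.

[plo.pfmo]: syllable 2 onset /pfm/ has 3 consonants (> 2).
This is a violation of constraint 4: "An onset contains at most 2 consonants."
The remaining constraints (1, 2, 3, 5) are satisfied.

4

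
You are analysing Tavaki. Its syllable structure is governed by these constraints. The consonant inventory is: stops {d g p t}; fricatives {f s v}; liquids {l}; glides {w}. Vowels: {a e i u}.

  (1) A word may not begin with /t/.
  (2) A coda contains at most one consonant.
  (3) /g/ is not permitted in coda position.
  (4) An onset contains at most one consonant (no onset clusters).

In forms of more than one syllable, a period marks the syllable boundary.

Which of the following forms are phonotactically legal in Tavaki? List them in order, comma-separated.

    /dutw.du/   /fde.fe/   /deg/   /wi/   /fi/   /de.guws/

/wi/, /fi/

/dutw.du/ — violates constraint 2: syllable 1 coda /tw/ has 2 consonants (> 1) → phonotactically illegal
/fde.fe/ — violates constraint 4: syllable 1 onset /fd/ has 2 consonants (> 1) → phonotactically illegal
/deg/ — violates constraint 3: syllable 1 coda contains /g/ → phonotactically illegal
/wi/ — σ1 onset /w/, coda /∅/ ok → phonotactically legal
/fi/ — σ1 onset /f/, coda /∅/ ok → phonotactically legal
/de.guws/ — violates constraint 2: syllable 2 coda /ws/ has 2 consonants (> 1) → phonotactically illegal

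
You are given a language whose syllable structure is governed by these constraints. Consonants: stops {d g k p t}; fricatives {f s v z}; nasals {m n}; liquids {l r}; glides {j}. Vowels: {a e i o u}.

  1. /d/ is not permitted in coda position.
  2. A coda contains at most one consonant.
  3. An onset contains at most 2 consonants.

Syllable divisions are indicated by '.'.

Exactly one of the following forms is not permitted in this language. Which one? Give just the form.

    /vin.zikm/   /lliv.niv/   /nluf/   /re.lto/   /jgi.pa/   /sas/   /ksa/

/vin.zikm/

/vin.zikm/ — violates constraint 2: syllable 2 coda /km/ has 2 consonants (> 1) → not permitted
/lliv.niv/ — σ1 onset /ll/ (2C), coda /v/ ok; σ2 onset /n/, coda /v/ ok → permitted
/nluf/ — σ1 onset /nl/ (2C), coda /f/ ok → permitted
/re.lto/ — σ1 onset /r/, coda /∅/ ok; σ2 onset /lt/ (2C), coda /∅/ ok → permitted
/jgi.pa/ — σ1 onset /jg/ (2C), coda /∅/ ok; σ2 onset /p/, coda /∅/ ok → permitted
/sas/ — σ1 onset /s/, coda /s/ ok → permitted
/ksa/ — σ1 onset /ks/ (2C), coda /∅/ ok → permitted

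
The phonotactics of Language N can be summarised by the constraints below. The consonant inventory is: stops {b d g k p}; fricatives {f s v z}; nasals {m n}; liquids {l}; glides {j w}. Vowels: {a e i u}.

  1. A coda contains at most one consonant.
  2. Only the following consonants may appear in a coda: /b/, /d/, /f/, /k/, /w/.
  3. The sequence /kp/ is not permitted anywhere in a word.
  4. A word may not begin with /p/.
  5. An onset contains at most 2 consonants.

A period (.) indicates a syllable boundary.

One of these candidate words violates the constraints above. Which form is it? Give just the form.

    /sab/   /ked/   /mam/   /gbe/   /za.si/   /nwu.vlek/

/mam/

/sab/ — σ1 onset /s/, coda /b/ ok → phonotactically legal
/ked/ — σ1 onset /k/, coda /d/ ok → phonotactically legal
/mam/ — violates constraint 2: syllable 1 coda contains /m/, which is not a licensed coda consonant → phonotactically illegal
/gbe/ — σ1 onset /gb/ (2C), coda /∅/ ok → phonotactically legal
/za.si/ — σ1 onset /z/, coda /∅/ ok; σ2 onset /s/, coda /∅/ ok → phonotactically legal
/nwu.vlek/ — σ1 onset /nw/ (2C), coda /∅/ ok; σ2 onset /vl/ (2C), coda /k/ ok → phonotactically legal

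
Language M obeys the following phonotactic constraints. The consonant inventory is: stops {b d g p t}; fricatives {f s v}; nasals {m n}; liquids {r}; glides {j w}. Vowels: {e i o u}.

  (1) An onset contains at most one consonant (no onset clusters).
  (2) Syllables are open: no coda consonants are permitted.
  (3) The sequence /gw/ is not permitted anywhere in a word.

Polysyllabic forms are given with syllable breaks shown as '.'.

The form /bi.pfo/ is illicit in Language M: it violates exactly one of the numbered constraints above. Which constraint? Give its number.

/bi.pfo/: syllable 2 onset /pf/ has 2 consonants (> 1).
This is a violation of constraint 1: "An onset contains at most one consonant (no onset clusters)."
The remaining constraints (2, 3) are satisfied.

1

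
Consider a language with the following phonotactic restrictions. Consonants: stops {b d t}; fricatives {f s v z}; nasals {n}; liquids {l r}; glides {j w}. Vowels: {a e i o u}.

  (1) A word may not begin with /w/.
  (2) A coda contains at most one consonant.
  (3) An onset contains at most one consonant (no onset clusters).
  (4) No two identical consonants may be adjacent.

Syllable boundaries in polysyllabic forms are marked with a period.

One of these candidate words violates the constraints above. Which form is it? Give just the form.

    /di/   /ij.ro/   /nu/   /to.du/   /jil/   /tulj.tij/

/di/ — σ1 onset /d/, coda /∅/ ok → licit
/ij.ro/ — σ1 onset /∅/, coda /j/ ok; σ2 onset /r/, coda /∅/ ok → licit
/nu/ — σ1 onset /n/, coda /∅/ ok → licit
/to.du/ — σ1 onset /t/, coda /∅/ ok; σ2 onset /d/, coda /∅/ ok → licit
/jil/ — σ1 onset /j/, coda /l/ ok → licit
/tulj.tij/ — violates constraint 2: syllable 1 coda /lj/ has 2 consonants (> 1) → illicit

/tulj.tij/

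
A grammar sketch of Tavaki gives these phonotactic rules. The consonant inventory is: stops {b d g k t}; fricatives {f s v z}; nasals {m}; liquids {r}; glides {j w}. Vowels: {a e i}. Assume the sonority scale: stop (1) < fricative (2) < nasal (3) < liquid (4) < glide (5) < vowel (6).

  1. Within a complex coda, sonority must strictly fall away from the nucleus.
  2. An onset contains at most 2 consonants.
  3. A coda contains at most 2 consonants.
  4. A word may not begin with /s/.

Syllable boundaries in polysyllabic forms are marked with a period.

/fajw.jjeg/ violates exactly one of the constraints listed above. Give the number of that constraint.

1

/fajw.jjeg/: syllable 1 coda /jw/: /j/ (glide, 5) → /w/ (glide, 5) does not fall.
This is a violation of constraint 1: "Within a complex coda, sonority must strictly fall away from the nucleus."
The remaining constraints (2, 3, 4) are satisfied.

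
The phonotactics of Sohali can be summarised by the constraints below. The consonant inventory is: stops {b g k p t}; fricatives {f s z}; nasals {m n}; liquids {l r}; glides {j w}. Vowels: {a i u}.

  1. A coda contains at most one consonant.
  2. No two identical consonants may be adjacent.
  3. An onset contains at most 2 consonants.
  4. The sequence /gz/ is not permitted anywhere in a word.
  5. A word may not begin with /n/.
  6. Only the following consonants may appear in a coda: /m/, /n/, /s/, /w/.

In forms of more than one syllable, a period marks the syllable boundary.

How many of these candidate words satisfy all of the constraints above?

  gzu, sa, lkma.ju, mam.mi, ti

gzu — violates constraint 4: contains banned sequence /gz/ → phonotactically illegal
sa — σ1 onset /s/, coda /∅/ ok → phonotactically legal
lkma.ju — violates constraint 3: syllable 1 onset /lkm/ has 3 consonants (> 2) → phonotactically illegal
mam.mi — violates constraint 2: adjacent identical consonants /mm/ → phonotactically illegal
ti — σ1 onset /t/, coda /∅/ ok → phonotactically legal
Phonotactically legal: sa, ti → 2.

2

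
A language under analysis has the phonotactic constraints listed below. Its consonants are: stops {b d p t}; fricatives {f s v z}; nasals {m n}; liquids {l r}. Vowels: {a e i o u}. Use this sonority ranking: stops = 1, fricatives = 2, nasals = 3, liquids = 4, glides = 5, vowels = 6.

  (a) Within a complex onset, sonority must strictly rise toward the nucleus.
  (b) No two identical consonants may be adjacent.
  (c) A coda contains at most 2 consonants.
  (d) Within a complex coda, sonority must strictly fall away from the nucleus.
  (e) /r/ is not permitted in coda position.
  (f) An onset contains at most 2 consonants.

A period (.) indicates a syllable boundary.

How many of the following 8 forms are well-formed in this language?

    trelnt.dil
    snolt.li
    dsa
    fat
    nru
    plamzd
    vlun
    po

6

trelnt.dil — violates constraint (c): syllable 1 coda /lnt/ has 3 consonants (> 2) → ill-formed
snolt.li — σ1 onset /sn/ (2→3 rises), coda /lt/ (4→1 falls) ok; σ2 onset /l/, coda /∅/ ok → well-formed
dsa — σ1 onset /ds/ (1→2 rises), coda /∅/ ok → well-formed
fat — σ1 onset /f/, coda /t/ ok → well-formed
nru — σ1 onset /nr/ (3→4 rises), coda /∅/ ok → well-formed
plamzd — violates constraint (c): syllable 1 coda /mzd/ has 3 consonants (> 2) → ill-formed
vlun — σ1 onset /vl/ (2→4 rises), coda /n/ ok → well-formed
po — σ1 onset /p/, coda /∅/ ok → well-formed
Well-formed: snolt.li, dsa, fat, nru, vlun, po → 6.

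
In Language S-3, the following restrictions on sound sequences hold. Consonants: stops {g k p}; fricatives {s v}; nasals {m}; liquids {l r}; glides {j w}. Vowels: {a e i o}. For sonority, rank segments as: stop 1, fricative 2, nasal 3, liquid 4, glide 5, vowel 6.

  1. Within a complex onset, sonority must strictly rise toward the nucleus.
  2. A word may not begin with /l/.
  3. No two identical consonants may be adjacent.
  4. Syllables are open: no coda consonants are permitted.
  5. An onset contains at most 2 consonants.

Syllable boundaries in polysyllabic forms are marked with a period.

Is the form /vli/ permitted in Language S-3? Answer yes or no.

yes

/vli/ — σ1 onset /vl/ (2→4 rises), coda /∅/ ok → permitted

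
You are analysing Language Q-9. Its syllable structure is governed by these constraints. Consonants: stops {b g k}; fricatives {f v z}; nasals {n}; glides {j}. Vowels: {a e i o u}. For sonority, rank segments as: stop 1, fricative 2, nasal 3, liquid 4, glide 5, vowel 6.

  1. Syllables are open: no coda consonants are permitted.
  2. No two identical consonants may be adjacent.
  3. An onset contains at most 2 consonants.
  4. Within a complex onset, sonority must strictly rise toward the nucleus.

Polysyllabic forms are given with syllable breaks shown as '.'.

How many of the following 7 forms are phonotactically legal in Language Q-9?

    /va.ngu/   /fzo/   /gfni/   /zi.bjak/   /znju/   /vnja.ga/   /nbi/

0

/va.ngu/ — violates constraint 4: syllable 2 onset /ng/: /n/ (nasal, 3) → /g/ (stop, 1) does not rise → phonotactically illegal
/fzo/ — violates constraint 4: syllable 1 onset /fz/: /f/ (fricative, 2) → /z/ (fricative, 2) does not rise → phonotactically illegal
/gfni/ — violates constraint 3: syllable 1 onset /gfn/ has 3 consonants (> 2) → phonotactically illegal
/zi.bjak/ — violates constraint 1: syllable 2 coda /k/ has 1 consonant (> 0) → phonotactically illegal
/znju/ — violates constraint 3: syllable 1 onset /znj/ has 3 consonants (> 2) → phonotactically illegal
/vnja.ga/ — violates constraint 3: syllable 1 onset /vnj/ has 3 consonants (> 2) → phonotactically illegal
/nbi/ — violates constraint 4: syllable 1 onset /nb/: /n/ (nasal, 3) → /b/ (stop, 1) does not rise → phonotactically illegal
No form is phonotactically legal → 0.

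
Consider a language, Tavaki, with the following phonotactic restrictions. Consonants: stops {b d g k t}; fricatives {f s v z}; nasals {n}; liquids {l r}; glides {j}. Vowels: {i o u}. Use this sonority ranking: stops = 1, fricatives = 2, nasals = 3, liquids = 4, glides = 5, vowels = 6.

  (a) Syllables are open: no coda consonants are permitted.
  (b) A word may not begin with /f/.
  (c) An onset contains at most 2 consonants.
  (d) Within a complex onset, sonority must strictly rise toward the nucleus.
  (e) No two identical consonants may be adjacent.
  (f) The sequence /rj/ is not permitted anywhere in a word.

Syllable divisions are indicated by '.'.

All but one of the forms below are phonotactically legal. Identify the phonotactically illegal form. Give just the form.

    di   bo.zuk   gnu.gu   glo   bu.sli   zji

bo.zuk

di — σ1 onset /d/, coda /∅/ ok → phonotactically legal
bo.zuk — violates constraint (a): syllable 2 coda /k/ has 1 consonant (> 0) → phonotactically illegal
gnu.gu — σ1 onset /gn/ (1→3 rises), coda /∅/ ok; σ2 onset /g/, coda /∅/ ok → phonotactically legal
glo — σ1 onset /gl/ (1→4 rises), coda /∅/ ok → phonotactically legal
bu.sli — σ1 onset /b/, coda /∅/ ok; σ2 onset /sl/ (2→4 rises), coda /∅/ ok → phonotactically legal
zji — σ1 onset /zj/ (2→5 rises), coda /∅/ ok → phonotactically legal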